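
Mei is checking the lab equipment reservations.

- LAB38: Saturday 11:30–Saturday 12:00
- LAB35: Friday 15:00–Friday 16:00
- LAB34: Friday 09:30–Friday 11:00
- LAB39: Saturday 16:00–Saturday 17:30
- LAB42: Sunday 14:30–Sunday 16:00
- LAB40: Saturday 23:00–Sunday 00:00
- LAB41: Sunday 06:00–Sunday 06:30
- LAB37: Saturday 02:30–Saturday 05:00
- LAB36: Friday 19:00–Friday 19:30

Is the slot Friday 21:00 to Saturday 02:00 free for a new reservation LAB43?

Yes — the slot is free

LAB34: ends Friday 11:00 at or before LAB43 starts Friday 21:00 → clear.
LAB35: ends Friday 16:00 at or before LAB43 starts Friday 21:00 → clear.
LAB36: ends Friday 19:30 at or before LAB43 starts Friday 21:00 → clear.
LAB37: starts Saturday 02:30 at or after LAB43 ends Saturday 02:00 → clear.
LAB38: starts Saturday 11:30 at or after LAB43 ends Saturday 02:00 → clear.
LAB39: starts Saturday 16:00 at or after LAB43 ends Saturday 02:00 → clear.
LAB40: starts Saturday 23:00 at or after LAB43 ends Saturday 02:00 → clear.
LAB41: starts Sunday 06:00 at or after LAB43 ends Saturday 02:00 → clear.
LAB42: starts Sunday 14:30 at or after LAB43 ends Saturday 02:00 → clear.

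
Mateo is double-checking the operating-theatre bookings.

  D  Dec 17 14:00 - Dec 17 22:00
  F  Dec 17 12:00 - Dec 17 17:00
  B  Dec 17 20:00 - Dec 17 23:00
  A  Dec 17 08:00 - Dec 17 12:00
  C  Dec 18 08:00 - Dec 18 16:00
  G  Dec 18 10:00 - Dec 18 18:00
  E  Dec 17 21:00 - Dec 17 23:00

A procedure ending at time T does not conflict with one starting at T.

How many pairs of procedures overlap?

5

Sorted by start: A, F, D, B, E, C, G.
F starts exactly when A ends (back-to-back, no overlap) — done with A.
D starts before F ends → F and D overlap.
B starts after F ends — done with F.
B starts before D ends → D and B overlap.
E starts before D ends → D and E overlap.
C starts after D ends — done with D.
E starts before B ends → B and E overlap.
C starts after B ends — done with B.
C starts after E ends — done with E.
G starts before C ends → C and G overlap.
Overlapping pairs: B & D, B & E, C & G, D & E, D & F — 5 in total.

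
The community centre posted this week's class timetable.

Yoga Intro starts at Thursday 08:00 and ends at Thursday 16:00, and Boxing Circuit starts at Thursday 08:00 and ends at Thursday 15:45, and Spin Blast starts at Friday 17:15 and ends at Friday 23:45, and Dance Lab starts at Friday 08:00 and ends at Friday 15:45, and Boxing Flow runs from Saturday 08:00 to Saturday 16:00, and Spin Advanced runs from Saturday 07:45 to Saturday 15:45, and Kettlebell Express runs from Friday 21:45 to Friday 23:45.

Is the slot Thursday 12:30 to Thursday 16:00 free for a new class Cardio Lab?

No — it overlaps Boxing Circuit, Yoga Intro

Yoga Intro: starts Thursday 08:00 before Cardio Lab ends Thursday 16:00, and ends Thursday 16:00 after Cardio Lab starts Thursday 12:30 → overlap.
Boxing Circuit: starts Thursday 08:00 before Cardio Lab ends Thursday 16:00, and ends Thursday 15:45 after Cardio Lab starts Thursday 12:30 → overlap.
Dance Lab: starts Friday 08:00 at or after Cardio Lab ends Thursday 16:00 → clear.
Spin Blast: starts Friday 17:15 at or after Cardio Lab ends Thursday 16:00 → clear.
Kettlebell Express: starts Friday 21:45 at or after Cardio Lab ends Thursday 16:00 → clear.
Spin Advanced: starts Saturday 07:45 at or after Cardio Lab ends Thursday 16:00 → clear.
Boxing Flow: starts Saturday 08:00 at or after Cardio Lab ends Thursday 16:00 → clear.
Cardio Lab overlaps Yoga Intro, Boxing Circuit.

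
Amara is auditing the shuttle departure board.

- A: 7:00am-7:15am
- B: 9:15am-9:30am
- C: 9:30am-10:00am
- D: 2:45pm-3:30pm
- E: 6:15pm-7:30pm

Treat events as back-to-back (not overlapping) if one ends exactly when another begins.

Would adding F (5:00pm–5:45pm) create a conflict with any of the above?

A: ends 7:15am at or before F starts 5:00pm → clear.
B: ends 9:30am at or before F starts 5:00pm → clear.
C: ends 10:00am at or before F starts 5:00pm → clear.
D: ends 3:30pm at or before F starts 5:00pm → clear.
E: starts 6:15pm at or after F ends 5:45pm → clear.

No — it doesn't clash with anything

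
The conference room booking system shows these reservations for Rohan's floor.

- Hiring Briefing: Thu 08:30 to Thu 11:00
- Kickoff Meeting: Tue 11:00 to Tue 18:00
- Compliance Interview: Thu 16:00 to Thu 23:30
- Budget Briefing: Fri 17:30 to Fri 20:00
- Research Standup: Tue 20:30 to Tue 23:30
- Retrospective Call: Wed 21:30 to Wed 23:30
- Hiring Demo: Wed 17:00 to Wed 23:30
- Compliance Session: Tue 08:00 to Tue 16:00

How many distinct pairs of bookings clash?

2

Sorted by start: Compliance Session, Kickoff Meeting, Research Standup, Hiring Demo, Retrospective Call, Hiring Briefing, Compliance Interview, Budget Briefing.
Kickoff Meeting starts before Compliance Session ends → Compliance Session and Kickoff Meeting overlap.
Research Standup starts after Compliance Session ends — done with Compliance Session.
Research Standup starts after Kickoff Meeting ends — done with Kickoff Meeting.
Hiring Demo starts after Research Standup ends — done with Research Standup.
Retrospective Call starts before Hiring Demo ends → Hiring Demo and Retrospective Call overlap.
Hiring Briefing starts after Hiring Demo ends — done with Hiring Demo.
Hiring Briefing starts after Retrospective Call ends — done with Retrospective Call.
Compliance Interview starts after Hiring Briefing ends — done with Hiring Briefing.
Budget Briefing starts after Compliance Interview ends.
Overlapping pairs: Compliance Session & Kickoff Meeting, Hiring Demo & Retrospective Call — 2 in total.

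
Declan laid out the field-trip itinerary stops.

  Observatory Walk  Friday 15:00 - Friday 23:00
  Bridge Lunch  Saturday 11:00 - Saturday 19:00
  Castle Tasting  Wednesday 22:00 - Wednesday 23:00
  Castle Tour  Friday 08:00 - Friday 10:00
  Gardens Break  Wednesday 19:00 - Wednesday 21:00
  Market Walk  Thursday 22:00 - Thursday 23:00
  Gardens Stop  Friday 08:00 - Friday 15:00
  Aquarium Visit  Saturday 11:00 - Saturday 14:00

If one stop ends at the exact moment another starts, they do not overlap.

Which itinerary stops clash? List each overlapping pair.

Aquarium Visit & Bridge Lunch, Castle Tour & Gardens Stop

Sorted by start: Gardens Break, Castle Tasting, Market Walk, Castle Tour, Gardens Stop, Observatory Walk, Aquarium Visit, Bridge Lunch.
Castle Tasting starts after Gardens Break ends, so nothing later overlaps Gardens Break either.
Market Walk starts after Castle Tasting ends, so nothing later overlaps Castle Tasting either.
Castle Tour starts after Market Walk ends, so nothing later overlaps Market Walk either.
Gardens Stop starts before Castle Tour ends → Castle Tour and Gardens Stop overlap.
Observatory Walk starts after Castle Tour ends, so nothing later overlaps Castle Tour either.
Observatory Walk starts exactly when Gardens Stop ends (back-to-back, no overlap), so nothing later overlaps Gardens Stop either.
Aquarium Visit starts after Observatory Walk ends, so nothing later overlaps Observatory Walk either.
Bridge Lunch starts before Aquarium Visit ends → Aquarium Visit and Bridge Lunch overlap.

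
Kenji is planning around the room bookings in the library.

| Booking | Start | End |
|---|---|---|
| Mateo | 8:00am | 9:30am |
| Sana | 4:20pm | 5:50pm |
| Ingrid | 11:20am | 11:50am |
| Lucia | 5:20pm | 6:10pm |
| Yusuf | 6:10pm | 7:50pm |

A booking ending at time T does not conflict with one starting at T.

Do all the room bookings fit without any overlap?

Check each pair: they overlap iff neither finishes before the other starts.
Sorted by start: Mateo, Ingrid, Sana, Lucia, Yusuf.
Ingrid starts after Mateo ends, so nothing later overlaps Mateo either.
Sana starts after Ingrid ends, so nothing later overlaps Ingrid either.
Lucia starts before Sana ends → Sana and Lucia overlap.
That's a conflict, so the schedule is not conflict-free.

No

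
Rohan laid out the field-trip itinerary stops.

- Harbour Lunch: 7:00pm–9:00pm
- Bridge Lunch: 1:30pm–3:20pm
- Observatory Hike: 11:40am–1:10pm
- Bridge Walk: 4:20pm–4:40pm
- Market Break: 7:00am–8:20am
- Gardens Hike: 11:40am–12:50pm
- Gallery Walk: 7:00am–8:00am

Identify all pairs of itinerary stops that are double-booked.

Check each pair: they overlap iff neither finishes before the other starts.
Sorted by start: Gallery Walk, Market Break, Observatory Hike, Gardens Hike, Bridge Lunch, Bridge Walk, Harbour Lunch.
Market Break starts before Gallery Walk ends → Gallery Walk and Market Break overlap.
Observatory Hike starts after Gallery Walk ends, so Gallery Walk has no further overlaps.
Observatory Hike starts after Market Break ends, so Market Break has no further overlaps.
Gardens Hike starts before Observatory Hike ends → Observatory Hike and Gardens Hike overlap.
Bridge Lunch starts after Observatory Hike ends, so Observatory Hike has no further overlaps.
Bridge Lunch starts after Gardens Hike ends, so Gardens Hike has no further overlaps.
Bridge Walk starts after Bridge Lunch ends, so Bridge Lunch has no further overlaps.
Harbour Lunch starts after Bridge Walk ends.

Gallery Walk & Market Break, Gardens Hike & Observatory Hike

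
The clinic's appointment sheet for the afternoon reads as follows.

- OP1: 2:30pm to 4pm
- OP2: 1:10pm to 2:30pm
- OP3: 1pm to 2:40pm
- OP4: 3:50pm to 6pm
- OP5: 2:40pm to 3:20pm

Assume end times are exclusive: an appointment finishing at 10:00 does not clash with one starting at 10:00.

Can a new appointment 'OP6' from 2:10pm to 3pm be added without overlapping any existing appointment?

OP3: starts 1pm before OP6 ends 3pm, and ends 2:40pm after OP6 starts 2:10pm → overlap.
OP2: starts 1:10pm before OP6 ends 3pm, and ends 2:30pm after OP6 starts 2:10pm → overlap.
OP1: starts 2:30pm before OP6 ends 3pm, and ends 4pm after OP6 starts 2:10pm → overlap.
OP5: starts 2:40pm before OP6 ends 3pm, and ends 3:20pm after OP6 starts 2:10pm → overlap.
OP4: starts 3:50pm at or after OP6 ends 3pm → clear.
OP6 overlaps OP1, OP2, OP3, OP5.

No — it overlaps OP1, OP2, OP3, OP5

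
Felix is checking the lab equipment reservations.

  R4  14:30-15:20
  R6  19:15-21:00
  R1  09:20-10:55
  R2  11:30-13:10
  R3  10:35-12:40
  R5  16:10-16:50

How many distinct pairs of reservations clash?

Check each pair: they overlap iff neither finishes before the other starts.
Sorted by start: R1, R3, R2, R4, R5, R6.
R3 starts before R1 ends → R1 and R3 overlap.
R2 starts after R1 ends, so R1 has no further overlaps.
R2 starts before R3 ends → R3 and R2 overlap.
R4 starts after R3 ends, so R3 has no further overlaps.
R4 starts after R2 ends, so R2 has no further overlaps.
R5 starts after R4 ends, so R4 has no further overlaps.
R6 starts after R5 ends.
Overlapping pairs: R1 & R3, R2 & R3 — 2 in total.

2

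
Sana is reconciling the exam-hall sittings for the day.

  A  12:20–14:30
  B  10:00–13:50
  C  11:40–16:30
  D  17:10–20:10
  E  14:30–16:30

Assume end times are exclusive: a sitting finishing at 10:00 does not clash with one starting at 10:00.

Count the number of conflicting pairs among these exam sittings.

Two intervals overlap when each starts before the other ends.
Sorted by start: B, C, A, E, D.
C starts before B ends → B and C overlap.
A starts before B ends → B and A overlap.
E starts after B ends, so nothing later overlaps B either.
A starts before C ends → C and A overlap.
E starts before C ends → C and E overlap.
D starts after C ends.
E starts exactly when A ends (back-to-back, no overlap), so nothing later overlaps A either.
D starts after E ends.
Overlapping pairs: A & B, A & C, B & C, C & E — 4 in total.

4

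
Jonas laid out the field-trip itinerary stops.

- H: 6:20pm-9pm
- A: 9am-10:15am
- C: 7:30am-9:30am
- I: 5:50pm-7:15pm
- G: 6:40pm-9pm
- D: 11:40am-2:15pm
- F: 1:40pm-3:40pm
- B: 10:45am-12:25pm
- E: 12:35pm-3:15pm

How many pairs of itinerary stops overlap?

8

Two intervals overlap when each starts before the other ends.
Sorted by start: C, A, B, D, E, F, I, H, G.
A starts before C ends → C and A overlap.
B starts after C ends, so nothing later overlaps C either.
B starts after A ends, so nothing later overlaps A either.
D starts before B ends → B and D overlap.
E starts after B ends, so nothing later overlaps B either.
E starts before D ends → D and E overlap.
F starts before D ends → D and F overlap.
I starts after D ends, so nothing later overlaps D either.
F starts before E ends → E and F overlap.
I starts after E ends, so nothing later overlaps E either.
I starts after F ends, so nothing later overlaps F either.
H starts before I ends → I and H overlap.
G starts before I ends → I and G overlap.
G starts before H ends → H and G overlap.
Overlapping pairs: A & C, B & D, D & E, D & F, E & F, G & H, G & I, H & I — 8 in total.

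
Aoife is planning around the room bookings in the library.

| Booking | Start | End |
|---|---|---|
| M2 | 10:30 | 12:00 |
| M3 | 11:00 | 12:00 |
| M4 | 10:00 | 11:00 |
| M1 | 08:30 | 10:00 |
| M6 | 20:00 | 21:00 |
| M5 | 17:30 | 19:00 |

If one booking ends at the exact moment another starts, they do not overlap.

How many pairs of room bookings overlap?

Check each pair: they overlap iff neither finishes before the other starts.
Sorted by start: M1, M4, M2, M3, M5, M6.
M4 starts exactly when M1 ends (back-to-back, no overlap) — done with M1.
M2 starts before M4 ends → M4 and M2 overlap.
M3 starts exactly when M4 ends (back-to-back, no overlap) — done with M4.
M3 starts before M2 ends → M2 and M3 overlap.
M5 starts after M2 ends — done with M2.
M5 starts after M3 ends — done with M3.
M6 starts after M5 ends.
Overlapping pairs: M2 & M3, M2 & M4 — 2 in total.

2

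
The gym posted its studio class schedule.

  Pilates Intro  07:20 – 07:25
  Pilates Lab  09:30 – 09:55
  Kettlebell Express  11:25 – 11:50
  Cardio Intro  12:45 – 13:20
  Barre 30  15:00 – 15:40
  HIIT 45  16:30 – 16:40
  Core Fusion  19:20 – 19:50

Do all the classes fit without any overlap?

Yes

Sorted by start: Pilates Intro, Pilates Lab, Kettlebell Express, Cardio Intro, Barre 30, HIIT 45, Core Fusion.
Pilates Lab starts after Pilates Intro ends — done with Pilates Intro.
Kettlebell Express starts after Pilates Lab ends — done with Pilates Lab.
Cardio Intro starts after Kettlebell Express ends — done with Kettlebell Express.
Barre 30 starts after Cardio Intro ends — done with Cardio Intro.
HIIT 45 starts after Barre 30 ends — done with Barre 30.
Core Fusion starts after HIIT 45 ends.
Every pair is clear; the schedule has no overlaps.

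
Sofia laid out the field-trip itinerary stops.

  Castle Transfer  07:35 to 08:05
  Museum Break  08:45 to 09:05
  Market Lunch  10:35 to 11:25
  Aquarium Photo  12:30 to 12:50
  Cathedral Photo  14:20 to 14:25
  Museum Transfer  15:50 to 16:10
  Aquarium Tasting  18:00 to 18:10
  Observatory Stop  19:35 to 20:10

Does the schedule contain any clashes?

Sorted by start: Castle Transfer, Museum Break, Market Lunch, Aquarium Photo, Cathedral Photo, Museum Transfer, Aquarium Tasting, Observatory Stop.
Museum Break starts after Castle Transfer ends, so nothing later overlaps Castle Transfer either.
Market Lunch starts after Museum Break ends, so nothing later overlaps Museum Break either.
Aquarium Photo starts after Market Lunch ends, so nothing later overlaps Market Lunch either.
Cathedral Photo starts after Aquarium Photo ends, so nothing later overlaps Aquarium Photo either.
Museum Transfer starts after Cathedral Photo ends, so nothing later overlaps Cathedral Photo either.
Aquarium Tasting starts after Museum Transfer ends, so nothing later overlaps Museum Transfer either.
Observatory Stop starts after Aquarium Tasting ends.
Every pair is clear; the schedule has no overlaps.

No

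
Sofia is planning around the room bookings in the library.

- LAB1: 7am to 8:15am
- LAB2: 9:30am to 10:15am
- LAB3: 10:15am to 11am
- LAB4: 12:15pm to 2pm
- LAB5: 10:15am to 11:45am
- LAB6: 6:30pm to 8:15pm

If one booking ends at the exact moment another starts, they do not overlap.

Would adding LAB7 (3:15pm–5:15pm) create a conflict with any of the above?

No — it doesn't clash with anything

LAB1: ends 8:15am at or before LAB7 starts 3:15pm → clear.
LAB2: ends 10:15am at or before LAB7 starts 3:15pm → clear.
LAB3: ends 11am at or before LAB7 starts 3:15pm → clear.
LAB5: ends 11:45am at or before LAB7 starts 3:15pm → clear.
LAB4: ends 2pm at or before LAB7 starts 3:15pm → clear.
LAB6: starts 6:30pm at or after LAB7 ends 5:15pm → clear.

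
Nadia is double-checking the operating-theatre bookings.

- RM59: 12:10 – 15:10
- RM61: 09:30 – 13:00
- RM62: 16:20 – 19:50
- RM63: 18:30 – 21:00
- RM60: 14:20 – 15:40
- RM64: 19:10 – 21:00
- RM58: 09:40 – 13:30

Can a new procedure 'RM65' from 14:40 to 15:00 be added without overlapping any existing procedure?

No — it overlaps RM59, RM60

RM61: ends 13:00 at or before RM65 starts 14:40 → clear.
RM58: ends 13:30 at or before RM65 starts 14:40 → clear.
RM59: starts 12:10 before RM65 ends 15:00, and ends 15:10 after RM65 starts 14:40 → overlap.
RM60: starts 14:20 before RM65 ends 15:00, and ends 15:40 after RM65 starts 14:40 → overlap.
RM62: starts 16:20 at or after RM65 ends 15:00 → clear.
RM63: starts 18:30 at or after RM65 ends 15:00 → clear.
RM64: starts 19:10 at or after RM65 ends 15:00 → clear.
RM65 overlaps RM59, RM60.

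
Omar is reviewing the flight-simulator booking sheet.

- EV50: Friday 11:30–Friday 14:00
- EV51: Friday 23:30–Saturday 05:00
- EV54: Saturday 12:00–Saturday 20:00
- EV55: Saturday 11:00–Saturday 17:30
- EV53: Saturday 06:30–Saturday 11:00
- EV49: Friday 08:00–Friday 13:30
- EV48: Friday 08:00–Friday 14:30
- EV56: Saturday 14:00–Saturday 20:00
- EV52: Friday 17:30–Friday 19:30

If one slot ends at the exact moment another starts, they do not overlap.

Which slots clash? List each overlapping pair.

Sorted by start: EV48, EV49, EV50, EV52, EV51, EV53, EV55, EV54, EV56.
EV49 starts before EV48 ends → EV48 and EV49 overlap.
EV50 starts before EV48 ends → EV48 and EV50 overlap.
EV52 starts after EV48 ends, so nothing later overlaps EV48 either.
EV50 starts before EV49 ends → EV49 and EV50 overlap.
EV52 starts after EV49 ends, so nothing later overlaps EV49 either.
EV52 starts after EV50 ends, so nothing later overlaps EV50 either.
EV51 starts after EV52 ends, so nothing later overlaps EV52 either.
EV53 starts after EV51 ends, so nothing later overlaps EV51 either.
EV55 starts exactly when EV53 ends (back-to-back, no overlap), so nothing later overlaps EV53 either.
EV54 starts before EV55 ends → EV55 and EV54 overlap.
EV56 starts before EV55 ends → EV55 and EV56 overlap.
EV56 starts before EV54 ends → EV54 and EV56 overlap.

EV48 & EV49, EV48 & EV50, EV49 & EV50, EV54 & EV55, EV54 & EV56, EV55 & EV56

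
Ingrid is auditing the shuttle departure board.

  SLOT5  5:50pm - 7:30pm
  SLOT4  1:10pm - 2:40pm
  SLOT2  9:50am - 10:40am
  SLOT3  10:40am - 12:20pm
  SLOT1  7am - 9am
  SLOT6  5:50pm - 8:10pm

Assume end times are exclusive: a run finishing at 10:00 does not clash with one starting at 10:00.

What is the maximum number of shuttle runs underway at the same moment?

Sort all start/end points and keep a running count:
7am start SLOT1 → 1
9am end SLOT1 → 0
9:50am start SLOT2 → 1
10:40am end SLOT2 → 0
10:40am start SLOT3 → 1
12:20pm end SLOT3 → 0
1:10pm start SLOT4 → 1
2:40pm end SLOT4 → 0
5:50pm start SLOT5 → 1
5:50pm start SLOT6 → 2
7:30pm end SLOT5 → 1
8:10pm end SLOT6 → 0
Peak is 2, at 5:50pm (SLOT5, SLOT6).

2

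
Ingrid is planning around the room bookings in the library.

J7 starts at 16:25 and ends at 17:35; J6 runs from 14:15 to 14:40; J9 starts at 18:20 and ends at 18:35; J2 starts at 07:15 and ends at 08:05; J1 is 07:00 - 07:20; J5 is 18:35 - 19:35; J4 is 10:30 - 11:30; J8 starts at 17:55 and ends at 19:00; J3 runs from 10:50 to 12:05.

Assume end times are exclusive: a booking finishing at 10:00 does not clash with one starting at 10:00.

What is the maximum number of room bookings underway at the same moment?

2

Sweep the timeline, counting +1 at each start and −1 at each end (ends before starts at a tie):
07:00 start J1 → 1
07:15 start J2 → 2
07:20 end J1 → 1
08:05 end J2 → 0
10:30 start J4 → 1
10:50 start J3 → 2
11:30 end J4 → 1
12:05 end J3 → 0
14:15 start J6 → 1
14:40 end J6 → 0
16:25 start J7 → 1
17:35 end J7 → 0
17:55 start J8 → 1
18:20 start J9 → 2
18:35 end J9 → 1
18:35 start J5 → 2
19:00 end J8 → 1
19:35 end J5 → 0
Peak is 2, at 07:15 (J1, J2).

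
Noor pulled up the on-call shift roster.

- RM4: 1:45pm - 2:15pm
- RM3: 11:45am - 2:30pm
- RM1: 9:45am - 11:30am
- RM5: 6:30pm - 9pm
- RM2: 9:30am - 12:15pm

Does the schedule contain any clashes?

Sorted by start: RM2, RM1, RM3, RM4, RM5.
RM1 starts before RM2 ends → RM2 and RM1 overlap.
That's a conflict, so the schedule is not conflict-free.

Yes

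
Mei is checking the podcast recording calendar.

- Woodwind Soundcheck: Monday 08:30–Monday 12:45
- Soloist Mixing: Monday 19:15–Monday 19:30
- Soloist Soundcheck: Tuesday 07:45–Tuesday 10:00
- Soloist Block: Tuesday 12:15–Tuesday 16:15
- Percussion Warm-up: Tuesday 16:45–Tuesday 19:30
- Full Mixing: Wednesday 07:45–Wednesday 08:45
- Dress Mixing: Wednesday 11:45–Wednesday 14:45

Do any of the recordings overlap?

No

Two intervals overlap when each starts before the other ends.
Sorted by start: Woodwind Soundcheck, Soloist Mixing, Soloist Soundcheck, Soloist Block, Percussion Warm-up, Full Mixing, Dress Mixing.
Soloist Mixing starts after Woodwind Soundcheck ends, so nothing later overlaps Woodwind Soundcheck either.
Soloist Soundcheck starts after Soloist Mixing ends, so nothing later overlaps Soloist Mixing either.
Soloist Block starts after Soloist Soundcheck ends, so nothing later overlaps Soloist Soundcheck either.
Percussion Warm-up starts after Soloist Block ends, so nothing later overlaps Soloist Block either.
Full Mixing starts after Percussion Warm-up ends, so nothing later overlaps Percussion Warm-up either.
Dress Mixing starts after Full Mixing ends.
Every pair is clear; the schedule has no overlaps.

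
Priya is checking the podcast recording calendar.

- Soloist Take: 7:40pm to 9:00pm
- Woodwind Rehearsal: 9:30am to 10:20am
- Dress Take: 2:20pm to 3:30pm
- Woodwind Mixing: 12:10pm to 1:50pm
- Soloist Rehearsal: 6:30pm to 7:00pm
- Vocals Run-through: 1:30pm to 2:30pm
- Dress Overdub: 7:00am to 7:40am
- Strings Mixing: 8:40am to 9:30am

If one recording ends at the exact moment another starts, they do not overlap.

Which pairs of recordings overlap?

Sorted by start: Dress Overdub, Strings Mixing, Woodwind Rehearsal, Woodwind Mixing, Vocals Run-through, Dress Take, Soloist Rehearsal, Soloist Take.
Strings Mixing starts after Dress Overdub ends; Dress Overdub is clear from here.
Woodwind Rehearsal starts exactly when Strings Mixing ends (back-to-back, no overlap); Strings Mixing is clear from here.
Woodwind Mixing starts after Woodwind Rehearsal ends; Woodwind Rehearsal is clear from here.
Vocals Run-through starts before Woodwind Mixing ends → Woodwind Mixing and Vocals Run-through overlap.
Dress Take starts after Woodwind Mixing ends; Woodwind Mixing is clear from here.
Dress Take starts before Vocals Run-through ends → Vocals Run-through and Dress Take overlap.
Soloist Rehearsal starts after Vocals Run-through ends; Vocals Run-through is clear from here.
Soloist Rehearsal starts after Dress Take ends; Dress Take is clear from here.
Soloist Take starts after Soloist Rehearsal ends.

Dress Take & Vocals Run-through, Vocals Run-through & Woodwind Mixing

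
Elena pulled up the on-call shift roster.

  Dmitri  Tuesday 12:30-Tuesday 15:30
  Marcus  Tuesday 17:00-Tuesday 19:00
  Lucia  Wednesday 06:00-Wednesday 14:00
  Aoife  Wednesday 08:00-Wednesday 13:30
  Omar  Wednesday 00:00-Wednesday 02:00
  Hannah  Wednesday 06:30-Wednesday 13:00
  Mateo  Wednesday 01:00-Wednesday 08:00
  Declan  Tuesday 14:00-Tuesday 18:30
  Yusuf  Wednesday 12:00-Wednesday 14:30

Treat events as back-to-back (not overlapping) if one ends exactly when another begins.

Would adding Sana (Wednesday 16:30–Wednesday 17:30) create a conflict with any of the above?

No — it doesn't clash with anything

Dmitri: ends Tuesday 15:30 at or before Sana starts Wednesday 16:30 → clear.
Declan: ends Tuesday 18:30 at or before Sana starts Wednesday 16:30 → clear.
Marcus: ends Tuesday 19:00 at or before Sana starts Wednesday 16:30 → clear.
Omar: ends Wednesday 02:00 at or before Sana starts Wednesday 16:30 → clear.
Mateo: ends Wednesday 08:00 at or before Sana starts Wednesday 16:30 → clear.
Lucia: ends Wednesday 14:00 at or before Sana starts Wednesday 16:30 → clear.
Hannah: ends Wednesday 13:00 at or before Sana starts Wednesday 16:30 → clear.
Aoife: ends Wednesday 13:30 at or before Sana starts Wednesday 16:30 → clear.
Yusuf: ends Wednesday 14:30 at or before Sana starts Wednesday 16:30 → clear.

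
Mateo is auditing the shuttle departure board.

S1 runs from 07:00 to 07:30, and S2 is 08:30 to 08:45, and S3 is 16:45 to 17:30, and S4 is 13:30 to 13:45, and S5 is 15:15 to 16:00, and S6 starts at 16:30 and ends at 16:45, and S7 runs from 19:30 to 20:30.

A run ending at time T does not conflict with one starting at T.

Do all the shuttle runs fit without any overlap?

Sorted by start: S1, S2, S4, S5, S6, S3, S7.
S2 starts after S1 ends, so S1 has no further overlaps.
S4 starts after S2 ends, so S2 has no further overlaps.
S5 starts after S4 ends, so S4 has no further overlaps.
S6 starts after S5 ends, so S5 has no further overlaps.
S3 starts exactly when S6 ends (back-to-back, no overlap), so S6 has no further overlaps.
S7 starts after S3 ends.
Every pair is clear; the schedule has no overlaps.

Yes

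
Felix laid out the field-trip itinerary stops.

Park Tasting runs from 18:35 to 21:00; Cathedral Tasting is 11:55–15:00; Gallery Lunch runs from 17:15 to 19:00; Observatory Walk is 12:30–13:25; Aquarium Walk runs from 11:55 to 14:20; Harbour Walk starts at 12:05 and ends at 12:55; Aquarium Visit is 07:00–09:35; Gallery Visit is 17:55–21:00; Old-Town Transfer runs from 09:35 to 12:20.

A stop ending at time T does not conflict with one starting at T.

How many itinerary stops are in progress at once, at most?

4

Walk through starts and ends in time order (an end at T is processed before a start at T):
07:00 start Aquarium Visit → 1
09:35 end Aquarium Visit → 0
09:35 start Old-Town Transfer → 1
11:55 start Aquarium Walk → 2
11:55 start Cathedral Tasting → 3
12:05 start Harbour Walk → 4
12:20 end Old-Town Transfer → 3
12:30 start Observatory Walk → 4
12:55 end Harbour Walk → 3
13:25 end Observatory Walk → 2
14:20 end Aquarium Walk → 1
15:00 end Cathedral Tasting → 0
17:15 start Gallery Lunch → 1
17:55 start Gallery Visit → 2
18:35 start Park Tasting → 3
19:00 end Gallery Lunch → 2
21:00 end Gallery Visit → 1
21:00 end Park Tasting → 0
Peak is 4, at 12:05 (Aquarium Walk, Cathedral Tasting, Harbour Walk, Old-Town Transfer).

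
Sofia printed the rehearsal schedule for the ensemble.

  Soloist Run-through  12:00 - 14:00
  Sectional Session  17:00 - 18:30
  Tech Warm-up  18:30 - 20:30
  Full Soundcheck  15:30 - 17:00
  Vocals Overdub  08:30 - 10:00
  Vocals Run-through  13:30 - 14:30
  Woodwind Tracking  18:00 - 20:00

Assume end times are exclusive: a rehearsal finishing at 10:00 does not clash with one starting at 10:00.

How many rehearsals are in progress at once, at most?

2

Walk through starts and ends in time order (an end at T is processed before a start at T):
08:30 start Vocals Overdub → 1
10:00 end Vocals Overdub → 0
12:00 start Soloist Run-through → 1
13:30 start Vocals Run-through → 2
14:00 end Soloist Run-through → 1
14:30 end Vocals Run-through → 0
15:30 start Full Soundcheck → 1
17:00 end Full Soundcheck → 0
17:00 start Sectional Session → 1
18:00 start Woodwind Tracking → 2
18:30 end Sectional Session → 1
18:30 start Tech Warm-up → 2
20:00 end Woodwind Tracking → 1
20:30 end Tech Warm-up → 0
Peak is 2, at 13:30 (Soloist Run-through, Vocals Run-through).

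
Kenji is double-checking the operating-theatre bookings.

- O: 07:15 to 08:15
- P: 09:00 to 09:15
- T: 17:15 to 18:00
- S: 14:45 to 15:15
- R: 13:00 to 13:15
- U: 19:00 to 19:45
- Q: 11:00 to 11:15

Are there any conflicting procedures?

No

Sorted by start: O, P, Q, R, S, T, U.
P starts after O ends; O is clear from here.
Q starts after P ends; P is clear from here.
R starts after Q ends; Q is clear from here.
S starts after R ends; R is clear from here.
T starts after S ends; S is clear from here.
U starts after T ends.
Every pair is clear; the schedule has no overlaps.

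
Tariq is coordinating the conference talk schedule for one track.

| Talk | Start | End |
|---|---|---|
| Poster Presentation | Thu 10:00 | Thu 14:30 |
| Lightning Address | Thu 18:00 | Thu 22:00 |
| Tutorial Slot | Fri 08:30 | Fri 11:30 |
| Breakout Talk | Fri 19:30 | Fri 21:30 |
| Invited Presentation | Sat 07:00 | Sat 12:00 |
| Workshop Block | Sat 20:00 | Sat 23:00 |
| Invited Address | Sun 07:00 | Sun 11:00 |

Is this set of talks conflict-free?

Check each pair: they overlap iff neither finishes before the other starts.
Sorted by start: Poster Presentation, Lightning Address, Tutorial Slot, Breakout Talk, Invited Presentation, Workshop Block, Invited Address.
Lightning Address starts after Poster Presentation ends; Poster Presentation is clear from here.
Tutorial Slot starts after Lightning Address ends; Lightning Address is clear from here.
Breakout Talk starts after Tutorial Slot ends; Tutorial Slot is clear from here.
Invited Presentation starts after Breakout Talk ends; Breakout Talk is clear from here.
Workshop Block starts after Invited Presentation ends; Invited Presentation is clear from here.
Invited Address starts after Workshop Block ends.
Every pair is clear; the schedule has no overlaps.

Yes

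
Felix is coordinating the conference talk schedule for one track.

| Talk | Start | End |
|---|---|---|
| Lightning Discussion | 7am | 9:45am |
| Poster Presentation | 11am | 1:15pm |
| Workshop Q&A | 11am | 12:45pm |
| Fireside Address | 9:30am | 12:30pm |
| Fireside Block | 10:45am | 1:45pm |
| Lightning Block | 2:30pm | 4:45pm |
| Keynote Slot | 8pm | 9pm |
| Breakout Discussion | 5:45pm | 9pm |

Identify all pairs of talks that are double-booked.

Check each pair: they overlap iff neither finishes before the other starts.
Sorted by start: Lightning Discussion, Fireside Address, Fireside Block, Poster Presentation, Workshop Q&A, Lightning Block, Breakout Discussion, Keynote Slot.
Fireside Address starts before Lightning Discussion ends → Lightning Discussion and Fireside Address overlap.
Fireside Block starts after Lightning Discussion ends — done with Lightning Discussion.
Fireside Block starts before Fireside Address ends → Fireside Address and Fireside Block overlap.
Poster Presentation starts before Fireside Address ends → Fireside Address and Poster Presentation overlap.
Workshop Q&A starts before Fireside Address ends → Fireside Address and Workshop Q&A overlap.
Lightning Block starts after Fireside Address ends — done with Fireside Address.
Poster Presentation starts before Fireside Block ends → Fireside Block and Poster Presentation overlap.
Workshop Q&A starts before Fireside Block ends → Fireside Block and Workshop Q&A overlap.
Lightning Block starts after Fireside Block ends — done with Fireside Block.
Workshop Q&A starts before Poster Presentation ends → Poster Presentation and Workshop Q&A overlap.
Lightning Block starts after Poster Presentation ends — done with Poster Presentation.
Lightning Block starts after Workshop Q&A ends — done with Workshop Q&A.
Breakout Discussion starts after Lightning Block ends — done with Lightning Block.
Keynote Slot starts before Breakout Discussion ends → Breakout Discussion and Keynote Slot overlap.

Breakout Discussion & Keynote Slot, Fireside Address & Fireside Block, Fireside Address & Lightning Discussion, Fireside Address & Poster Presentation, Fireside Address & Workshop Q&A, Fireside Block & Poster Presentation, Fireside Block & Workshop Q&A, Poster Presentation & Workshop Q&A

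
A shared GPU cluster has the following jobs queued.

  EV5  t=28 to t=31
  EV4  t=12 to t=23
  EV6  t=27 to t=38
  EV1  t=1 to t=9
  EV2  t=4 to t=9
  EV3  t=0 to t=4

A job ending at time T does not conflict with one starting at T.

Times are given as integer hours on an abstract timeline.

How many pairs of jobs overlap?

Sorted by start: EV3, EV1, EV2, EV4, EV6, EV5.
EV1 starts before EV3 ends → EV3 and EV1 overlap.
EV2 starts exactly when EV3 ends (back-to-back, no overlap), so nothing later overlaps EV3 either.
EV2 starts before EV1 ends → EV1 and EV2 overlap.
EV4 starts after EV1 ends, so nothing later overlaps EV1 either.
EV4 starts after EV2 ends, so nothing later overlaps EV2 either.
EV6 starts after EV4 ends, so nothing later overlaps EV4 either.
EV5 starts before EV6 ends → EV6 and EV5 overlap.
Overlapping pairs: EV1 & EV2, EV1 & EV3, EV5 & EV6 — 3 in total.

3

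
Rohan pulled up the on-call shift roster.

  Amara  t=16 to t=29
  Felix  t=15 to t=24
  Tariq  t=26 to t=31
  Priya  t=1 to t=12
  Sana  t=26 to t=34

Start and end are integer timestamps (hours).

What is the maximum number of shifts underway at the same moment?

Sweep the timeline, counting +1 at each start and −1 at each end (ends before starts at a tie):
t=1 start Priya → 1
t=12 end Priya → 0
t=15 start Felix → 1
t=16 start Amara → 2
t=24 end Felix → 1
t=26 start Sana → 2
t=26 start Tariq → 3
t=29 end Amara → 2
t=31 end Tariq → 1
t=34 end Sana → 0
Peak is 3, at t=26 (Amara, Sana, Tariq).

3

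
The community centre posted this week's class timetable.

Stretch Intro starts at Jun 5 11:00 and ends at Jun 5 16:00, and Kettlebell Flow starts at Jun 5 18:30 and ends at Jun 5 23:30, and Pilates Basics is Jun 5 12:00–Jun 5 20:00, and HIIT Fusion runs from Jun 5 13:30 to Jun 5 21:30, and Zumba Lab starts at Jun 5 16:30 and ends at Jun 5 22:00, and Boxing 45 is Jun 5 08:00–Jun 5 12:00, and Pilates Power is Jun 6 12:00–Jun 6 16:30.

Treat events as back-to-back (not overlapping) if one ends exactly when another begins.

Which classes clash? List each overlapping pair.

Boxing 45 & Stretch Intro, HIIT Fusion & Kettlebell Flow, HIIT Fusion & Pilates Basics, HIIT Fusion & Stretch Intro, HIIT Fusion & Zumba Lab, Kettlebell Flow & Pilates Basics, Kettlebell Flow & Zumba Lab, Pilates Basics & Stretch Intro, Pilates Basics & Zumba Lab

Sorted by start: Boxing 45, Stretch Intro, Pilates Basics, HIIT Fusion, Zumba Lab, Kettlebell Flow, Pilates Power.
Stretch Intro starts before Boxing 45 ends → Boxing 45 and Stretch Intro overlap.
Pilates Basics starts exactly when Boxing 45 ends (back-to-back, no overlap), so nothing later overlaps Boxing 45 either.
Pilates Basics starts before Stretch Intro ends → Stretch Intro and Pilates Basics overlap.
HIIT Fusion starts before Stretch Intro ends → Stretch Intro and HIIT Fusion overlap.
Zumba Lab starts after Stretch Intro ends, so nothing later overlaps Stretch Intro either.
HIIT Fusion starts before Pilates Basics ends → Pilates Basics and HIIT Fusion overlap.
Zumba Lab starts before Pilates Basics ends → Pilates Basics and Zumba Lab overlap.
Kettlebell Flow starts before Pilates Basics ends → Pilates Basics and Kettlebell Flow overlap.
Pilates Power starts after Pilates Basics ends.
Zumba Lab starts before HIIT Fusion ends → HIIT Fusion and Zumba Lab overlap.
Kettlebell Flow starts before HIIT Fusion ends → HIIT Fusion and Kettlebell Flow overlap.
Pilates Power starts after HIIT Fusion ends.
Kettlebell Flow starts before Zumba Lab ends → Zumba Lab and Kettlebell Flow overlap.
Pilates Power starts after Zumba Lab ends.
Pilates Power starts after Kettlebell Flow ends.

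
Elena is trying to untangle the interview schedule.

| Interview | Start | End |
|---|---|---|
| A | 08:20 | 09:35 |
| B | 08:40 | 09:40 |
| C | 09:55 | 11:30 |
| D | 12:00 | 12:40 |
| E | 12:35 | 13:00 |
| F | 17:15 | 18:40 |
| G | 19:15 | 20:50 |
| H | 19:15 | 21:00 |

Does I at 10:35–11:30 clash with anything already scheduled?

Yes — it overlaps C

A: ends 09:35 at or before I starts 10:35 → clear.
B: ends 09:40 at or before I starts 10:35 → clear.
C: starts 09:55 before I ends 11:30, and ends 11:30 after I starts 10:35 → overlap.
D: starts 12:00 at or after I ends 11:30 → clear.
E: starts 12:35 at or after I ends 11:30 → clear.
F: starts 17:15 at or after I ends 11:30 → clear.
G: starts 19:15 at or after I ends 11:30 → clear.
H: starts 19:15 at or after I ends 11:30 → clear.
I overlaps C.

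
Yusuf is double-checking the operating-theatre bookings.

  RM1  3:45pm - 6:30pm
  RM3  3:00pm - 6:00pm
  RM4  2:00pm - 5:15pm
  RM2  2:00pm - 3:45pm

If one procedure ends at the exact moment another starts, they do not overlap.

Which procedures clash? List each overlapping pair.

Two intervals overlap when each starts before the other ends.
Sorted by start: RM2, RM4, RM3, RM1.
RM4 starts before RM2 ends → RM2 and RM4 overlap.
RM3 starts before RM2 ends → RM2 and RM3 overlap.
RM1 starts exactly when RM2 ends (back-to-back, no overlap).
RM3 starts before RM4 ends → RM4 and RM3 overlap.
RM1 starts before RM4 ends → RM4 and RM1 overlap.
RM1 starts before RM3 ends → RM3 and RM1 overlap.

RM1 & RM3, RM1 & RM4, RM2 & RM3, RM2 & RM4, RM3 & RM4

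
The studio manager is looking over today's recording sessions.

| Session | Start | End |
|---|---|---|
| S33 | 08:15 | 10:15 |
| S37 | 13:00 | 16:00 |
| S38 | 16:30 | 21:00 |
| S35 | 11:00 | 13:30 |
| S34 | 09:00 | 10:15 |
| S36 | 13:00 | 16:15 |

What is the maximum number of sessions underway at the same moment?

3

Sweep the timeline, counting +1 at each start and −1 at each end (ends before starts at a tie):
08:15 start S33 → 1
09:00 start S34 → 2
10:15 end S33 → 1
10:15 end S34 → 0
11:00 start S35 → 1
13:00 start S36 → 2
13:00 start S37 → 3
13:30 end S35 → 2
16:00 end S37 → 1
16:15 end S36 → 0
16:30 start S38 → 1
21:00 end S38 → 0
Peak is 3, at 13:00 (S35, S36, S37).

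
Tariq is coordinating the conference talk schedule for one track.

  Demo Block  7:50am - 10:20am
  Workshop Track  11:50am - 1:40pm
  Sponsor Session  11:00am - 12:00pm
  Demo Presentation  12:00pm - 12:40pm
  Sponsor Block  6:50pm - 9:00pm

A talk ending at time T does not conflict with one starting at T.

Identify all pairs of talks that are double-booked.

Sorted by start: Demo Block, Sponsor Session, Workshop Track, Demo Presentation, Sponsor Block.
Sponsor Session starts after Demo Block ends, so nothing later overlaps Demo Block either.
Workshop Track starts before Sponsor Session ends → Sponsor Session and Workshop Track overlap.
Demo Presentation starts exactly when Sponsor Session ends (back-to-back, no overlap), so nothing later overlaps Sponsor Session either.
Demo Presentation starts before Workshop Track ends → Workshop Track and Demo Presentation overlap.
Sponsor Block starts after Workshop Track ends.
Sponsor Block starts after Demo Presentation ends.

Demo Presentation & Workshop Track, Sponsor Session & Workshop Track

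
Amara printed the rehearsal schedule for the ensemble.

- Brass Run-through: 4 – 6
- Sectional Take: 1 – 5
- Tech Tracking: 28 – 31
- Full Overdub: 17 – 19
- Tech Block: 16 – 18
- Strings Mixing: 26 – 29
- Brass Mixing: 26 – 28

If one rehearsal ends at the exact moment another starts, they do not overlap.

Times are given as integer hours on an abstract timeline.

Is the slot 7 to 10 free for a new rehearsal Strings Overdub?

Yes — the slot is free

Sectional Take: ends 5 at or before Strings Overdub starts 7 → clear.
Brass Run-through: ends 6 at or before Strings Overdub starts 7 → clear.
Tech Block: starts 16 at or after Strings Overdub ends 10 → clear.
Full Overdub: starts 17 at or after Strings Overdub ends 10 → clear.
Strings Mixing: starts 26 at or after Strings Overdub ends 10 → clear.
Brass Mixing: starts 26 at or after Strings Overdub ends 10 → clear.
Tech Tracking: starts 28 at or after Strings Overdub ends 10 → clear.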